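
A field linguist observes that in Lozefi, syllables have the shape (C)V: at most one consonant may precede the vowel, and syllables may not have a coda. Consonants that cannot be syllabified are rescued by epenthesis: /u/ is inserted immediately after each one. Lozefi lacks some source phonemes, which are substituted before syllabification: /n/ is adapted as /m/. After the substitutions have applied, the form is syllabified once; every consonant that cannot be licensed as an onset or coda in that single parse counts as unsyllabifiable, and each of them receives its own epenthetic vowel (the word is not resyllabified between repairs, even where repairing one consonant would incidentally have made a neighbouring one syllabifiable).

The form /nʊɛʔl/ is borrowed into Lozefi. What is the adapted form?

mʊɛʔulu

Substitution: /n/ → /m/, giving /mʊɛʔl/.
Under (C)V, the unsyllabifiable consonants are /ʔ/, /l/ (no codas are permitted; onsets are limited to one consonant).
Inserting the epenthetic vowel yields /ʔ/ → /ʔu/, /l/ → /lu/.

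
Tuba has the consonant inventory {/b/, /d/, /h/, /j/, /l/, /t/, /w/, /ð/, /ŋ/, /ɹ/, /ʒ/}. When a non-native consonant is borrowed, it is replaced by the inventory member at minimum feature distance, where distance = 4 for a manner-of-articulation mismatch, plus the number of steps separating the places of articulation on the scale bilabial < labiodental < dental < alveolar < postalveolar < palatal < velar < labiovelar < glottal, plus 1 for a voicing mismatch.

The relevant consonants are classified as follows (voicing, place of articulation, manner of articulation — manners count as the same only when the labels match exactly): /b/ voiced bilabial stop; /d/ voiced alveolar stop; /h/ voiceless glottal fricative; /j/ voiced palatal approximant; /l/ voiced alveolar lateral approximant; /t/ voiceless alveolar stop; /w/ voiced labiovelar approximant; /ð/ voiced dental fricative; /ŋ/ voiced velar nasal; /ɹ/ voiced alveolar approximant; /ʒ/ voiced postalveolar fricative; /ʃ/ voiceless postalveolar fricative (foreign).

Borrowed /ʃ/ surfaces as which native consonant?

/ʒ/ is closest: same manner (fricative), place distance 0 (postalveolar→postalveolar), voicing differs (+1); total 1. Next closest is /ð/ at distance 3.

ʒ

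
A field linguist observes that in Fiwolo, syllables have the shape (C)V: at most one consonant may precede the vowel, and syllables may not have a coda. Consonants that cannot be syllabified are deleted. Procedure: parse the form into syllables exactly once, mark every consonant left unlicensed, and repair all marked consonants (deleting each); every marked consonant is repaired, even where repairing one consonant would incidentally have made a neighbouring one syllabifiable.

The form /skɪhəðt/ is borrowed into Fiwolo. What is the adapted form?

kɪhə

The consonants /s/, /ð/, /t/ cannot be parsed into a legal (C)V syllable (no codas are permitted; onsets are limited to one consonant).
Each unlicensed consonant is deleted: /s/, /ð/, /t/.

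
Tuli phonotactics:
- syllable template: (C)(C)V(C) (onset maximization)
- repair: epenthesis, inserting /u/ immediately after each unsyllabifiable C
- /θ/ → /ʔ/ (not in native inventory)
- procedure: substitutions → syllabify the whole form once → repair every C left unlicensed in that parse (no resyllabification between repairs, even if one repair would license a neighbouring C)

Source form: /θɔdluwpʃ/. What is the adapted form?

ʔɔdluwpuʃu

Substitution: /θ/ → /ʔ/, giving /ʔɔdluwpʃ/.
Under (C)(C)V(C), the unsyllabifiable consonants are /p/, /ʃ/ (at most one coda consonant is licensed; onsets may contain at most 2 consonants).
Epenthesis after each stranded consonant: /p/ → /pu/, /ʃ/ → /ʃu/.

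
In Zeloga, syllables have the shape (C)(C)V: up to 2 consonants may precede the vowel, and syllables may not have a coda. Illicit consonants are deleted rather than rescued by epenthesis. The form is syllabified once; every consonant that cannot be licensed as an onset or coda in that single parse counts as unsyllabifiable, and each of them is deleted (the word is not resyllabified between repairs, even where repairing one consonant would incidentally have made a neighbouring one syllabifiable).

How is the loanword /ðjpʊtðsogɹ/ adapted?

Syllabifying with onset maximization leaves /ð/, /t/, /g/, /ɹ/ stranded (no codas are permitted; onsets may contain at most 2 consonants).
Deletion applies to /ð/, /t/, /g/, /ɹ/.

jpʊðso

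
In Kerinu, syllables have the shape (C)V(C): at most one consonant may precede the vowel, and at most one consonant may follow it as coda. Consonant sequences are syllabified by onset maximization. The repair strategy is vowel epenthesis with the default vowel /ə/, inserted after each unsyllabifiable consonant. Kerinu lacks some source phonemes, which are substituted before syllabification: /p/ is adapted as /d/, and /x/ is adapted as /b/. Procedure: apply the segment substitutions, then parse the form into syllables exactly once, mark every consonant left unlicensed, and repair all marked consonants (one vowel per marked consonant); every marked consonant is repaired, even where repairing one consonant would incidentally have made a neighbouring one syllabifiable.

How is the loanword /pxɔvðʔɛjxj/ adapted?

Substitution: /p/ → /d/, /x/ → /b/, giving /dbɔvðʔɛjbj/.
The consonants /d/, /ð/, /b/, /j/ cannot be parsed into a legal (C)V(C) syllable (at most one coda consonant is licensed; onsets are limited to one consonant).
Each unlicensed consonant becomes the onset of a new syllable: /d/ → /də/, /ð/ → /ðə/, /b/ → /bə/, /j/ → /jə/.

dəbɔvðəʔɛjbəjə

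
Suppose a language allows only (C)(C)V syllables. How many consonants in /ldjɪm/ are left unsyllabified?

2

Under (C)(C)V, the unsyllabifiable consonants are /l/, /m/ (no codas are permitted; onsets may contain at most 2 consonants).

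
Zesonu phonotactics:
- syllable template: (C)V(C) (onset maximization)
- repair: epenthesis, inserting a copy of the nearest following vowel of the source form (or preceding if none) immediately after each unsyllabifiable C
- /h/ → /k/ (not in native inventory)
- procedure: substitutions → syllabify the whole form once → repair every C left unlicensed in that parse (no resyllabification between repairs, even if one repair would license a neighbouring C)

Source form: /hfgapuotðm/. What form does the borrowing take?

Substitution: /h/ → /k/, giving /kfgapuotðm/.
Syllabifying with onset maximization leaves /k/, /f/, /ð/, /m/ stranded (at most one coda consonant is licensed; onsets are limited to one consonant).
Epenthesis after each stranded consonant: /k/ → /ka/, /f/ → /fa/, /ð/ → /ðo/, /m/ → /mo/.

kafagapuotðomo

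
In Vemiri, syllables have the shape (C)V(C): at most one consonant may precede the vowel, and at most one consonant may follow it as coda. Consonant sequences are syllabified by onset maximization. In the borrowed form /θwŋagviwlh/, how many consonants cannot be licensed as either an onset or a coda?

Under (C)V(C), the unsyllabifiable consonants are /θ/, /w/, /l/, /h/ (at most one coda consonant is licensed; onsets are limited to one consonant).

4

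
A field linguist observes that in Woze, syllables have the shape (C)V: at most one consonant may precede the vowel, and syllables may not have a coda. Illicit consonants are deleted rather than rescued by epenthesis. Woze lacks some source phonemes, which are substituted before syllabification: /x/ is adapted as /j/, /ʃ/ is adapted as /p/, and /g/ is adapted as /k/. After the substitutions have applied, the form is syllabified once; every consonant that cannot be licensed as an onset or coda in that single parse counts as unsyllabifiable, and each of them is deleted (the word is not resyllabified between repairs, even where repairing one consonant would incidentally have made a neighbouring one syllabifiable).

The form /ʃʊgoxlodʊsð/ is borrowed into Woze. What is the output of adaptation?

Substitution: /ʃ/ → /p/, /g/ → /k/, /x/ → /j/, giving /pʊkojlodʊsð/.
The consonants /j/, /s/, /ð/ cannot be parsed into a legal (C)V syllable (no codas are permitted; onsets are limited to one consonant).
Each unlicensed consonant is deleted: /j/, /s/, /ð/.

pʊkolodʊ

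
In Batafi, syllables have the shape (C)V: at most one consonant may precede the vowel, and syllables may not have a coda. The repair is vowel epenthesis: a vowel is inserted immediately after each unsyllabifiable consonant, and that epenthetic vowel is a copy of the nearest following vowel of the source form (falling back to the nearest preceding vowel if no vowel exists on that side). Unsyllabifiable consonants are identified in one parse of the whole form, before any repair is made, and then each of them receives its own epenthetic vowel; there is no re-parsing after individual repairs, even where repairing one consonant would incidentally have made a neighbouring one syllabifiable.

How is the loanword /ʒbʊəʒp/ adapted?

ʒʊbʊəʒəpə

Syllabifying with onset maximization leaves /ʒ/, /ʒ/, /p/ stranded (no codas are permitted; onsets are limited to one consonant).
Epenthesis after each stranded consonant: /ʒ/ → /ʒʊ/, /ʒ/ → /ʒə/, /p/ → /pə/.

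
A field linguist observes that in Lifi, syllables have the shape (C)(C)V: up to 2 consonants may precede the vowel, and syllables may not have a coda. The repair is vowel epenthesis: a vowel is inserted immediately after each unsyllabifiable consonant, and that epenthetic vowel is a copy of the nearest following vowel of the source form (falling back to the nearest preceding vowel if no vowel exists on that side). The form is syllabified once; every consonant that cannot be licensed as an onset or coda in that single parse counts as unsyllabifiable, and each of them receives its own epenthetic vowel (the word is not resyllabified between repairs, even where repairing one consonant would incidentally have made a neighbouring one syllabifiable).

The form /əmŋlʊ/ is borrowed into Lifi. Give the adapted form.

əmʊŋlʊ

The consonants /m/ cannot be parsed into a legal (C)(C)V syllable (no codas are permitted; onsets may contain at most 2 consonants).
Epenthesis after each stranded consonant: /m/ → /mʊ/.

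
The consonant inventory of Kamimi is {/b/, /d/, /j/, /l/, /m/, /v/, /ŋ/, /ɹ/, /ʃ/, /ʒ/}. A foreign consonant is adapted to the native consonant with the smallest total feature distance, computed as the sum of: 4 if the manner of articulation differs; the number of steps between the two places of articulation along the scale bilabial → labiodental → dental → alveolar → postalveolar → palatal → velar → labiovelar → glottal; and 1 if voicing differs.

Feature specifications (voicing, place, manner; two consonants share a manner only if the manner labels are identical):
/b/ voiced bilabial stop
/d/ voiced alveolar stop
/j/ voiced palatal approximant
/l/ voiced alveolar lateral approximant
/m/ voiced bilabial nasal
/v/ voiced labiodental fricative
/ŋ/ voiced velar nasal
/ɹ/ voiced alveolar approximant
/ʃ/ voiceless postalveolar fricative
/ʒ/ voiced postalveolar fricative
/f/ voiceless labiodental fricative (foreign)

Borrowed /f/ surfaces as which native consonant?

v

/v/ is closest: same manner (fricative), place distance 0 (labiodental→labiodental), voicing differs (+1); total 1. Next closest is /ʃ/ at distance 3.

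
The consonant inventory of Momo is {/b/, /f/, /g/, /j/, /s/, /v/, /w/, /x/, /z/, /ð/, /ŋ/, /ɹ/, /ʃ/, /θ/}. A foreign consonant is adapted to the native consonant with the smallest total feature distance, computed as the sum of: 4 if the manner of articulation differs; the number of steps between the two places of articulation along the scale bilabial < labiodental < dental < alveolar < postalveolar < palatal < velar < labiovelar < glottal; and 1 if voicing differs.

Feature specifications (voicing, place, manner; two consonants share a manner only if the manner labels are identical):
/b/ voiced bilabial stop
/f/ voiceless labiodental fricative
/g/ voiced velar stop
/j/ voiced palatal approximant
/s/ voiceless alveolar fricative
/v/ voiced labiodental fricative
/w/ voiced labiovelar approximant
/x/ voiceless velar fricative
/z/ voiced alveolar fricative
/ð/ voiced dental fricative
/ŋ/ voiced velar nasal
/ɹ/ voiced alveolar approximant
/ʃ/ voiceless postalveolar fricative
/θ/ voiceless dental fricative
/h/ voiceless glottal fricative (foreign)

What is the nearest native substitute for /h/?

/x/ is closest: same manner (fricative), place distance 2 (glottal→velar), same voicing; total 2. Next closest is /ʃ/ at distance 4.

x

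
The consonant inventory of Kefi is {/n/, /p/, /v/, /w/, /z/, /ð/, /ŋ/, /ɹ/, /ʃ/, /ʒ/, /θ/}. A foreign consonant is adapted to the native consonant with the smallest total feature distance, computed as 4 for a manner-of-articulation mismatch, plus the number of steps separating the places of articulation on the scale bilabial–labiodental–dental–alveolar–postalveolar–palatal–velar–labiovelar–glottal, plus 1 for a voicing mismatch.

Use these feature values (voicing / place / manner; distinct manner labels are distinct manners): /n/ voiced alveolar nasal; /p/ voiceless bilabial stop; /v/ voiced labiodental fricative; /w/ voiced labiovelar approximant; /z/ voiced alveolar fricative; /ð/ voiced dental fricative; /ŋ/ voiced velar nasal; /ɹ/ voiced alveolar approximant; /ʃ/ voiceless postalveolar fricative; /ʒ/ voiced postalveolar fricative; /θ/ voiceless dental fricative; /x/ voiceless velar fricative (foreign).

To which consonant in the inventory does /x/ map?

/ʃ/ is closest: same manner (fricative), place distance 2 (velar→postalveolar), same voicing; total 2. Next closest is /ʒ/ at distance 3.

ʃ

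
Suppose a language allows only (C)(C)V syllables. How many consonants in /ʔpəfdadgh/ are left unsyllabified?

3

The consonants /d/, /g/, /h/ cannot be parsed into a legal (C)(C)V syllable (no codas are permitted; onsets may contain at most 2 consonants).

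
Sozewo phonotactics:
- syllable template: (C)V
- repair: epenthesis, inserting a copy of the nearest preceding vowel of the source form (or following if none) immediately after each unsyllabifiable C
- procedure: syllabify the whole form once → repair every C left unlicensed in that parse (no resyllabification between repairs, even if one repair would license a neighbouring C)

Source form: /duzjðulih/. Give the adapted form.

Under (C)V, the unsyllabifiable consonants are /z/, /j/, /h/ (no codas are permitted; onsets are limited to one consonant).
Inserting the epenthetic vowel yields /z/ → /zu/, /j/ → /ju/, /h/ → /hi/.

duzujuðulihi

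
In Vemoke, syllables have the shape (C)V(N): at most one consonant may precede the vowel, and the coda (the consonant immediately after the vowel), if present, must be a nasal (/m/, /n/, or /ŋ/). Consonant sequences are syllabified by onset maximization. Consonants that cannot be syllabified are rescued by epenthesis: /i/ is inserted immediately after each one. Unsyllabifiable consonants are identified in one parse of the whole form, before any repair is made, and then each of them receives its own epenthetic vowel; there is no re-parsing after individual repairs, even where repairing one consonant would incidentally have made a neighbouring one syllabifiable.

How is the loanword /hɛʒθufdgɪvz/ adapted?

Under (C)V(N), the unsyllabifiable consonants are /ʒ/, /f/, /d/, /v/, /z/ (only a nasal (/m/, /n/, or /ŋ/) is licensed in coda position; onsets are limited to one consonant).
Epenthesis after each stranded consonant: /ʒ/ → /ʒi/, /f/ → /fi/, /d/ → /di/, /v/ → /vi/, /z/ → /zi/.

hɛʒiθufidigɪvizi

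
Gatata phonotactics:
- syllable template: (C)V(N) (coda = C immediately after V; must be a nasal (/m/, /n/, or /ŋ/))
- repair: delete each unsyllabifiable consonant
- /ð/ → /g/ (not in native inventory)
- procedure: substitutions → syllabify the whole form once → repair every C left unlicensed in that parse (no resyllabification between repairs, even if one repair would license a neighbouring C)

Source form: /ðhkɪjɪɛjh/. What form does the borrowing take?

Substitution: /ð/ → /g/, giving /ghkɪjɪɛjh/.
Syllabifying with onset maximization leaves /g/, /h/, /j/, /h/ stranded (only a nasal (/m/, /n/, or /ŋ/) is licensed in coda position; onsets are limited to one consonant).
Deletion applies to /g/, /h/, /j/, /h/.

kɪjɪɛ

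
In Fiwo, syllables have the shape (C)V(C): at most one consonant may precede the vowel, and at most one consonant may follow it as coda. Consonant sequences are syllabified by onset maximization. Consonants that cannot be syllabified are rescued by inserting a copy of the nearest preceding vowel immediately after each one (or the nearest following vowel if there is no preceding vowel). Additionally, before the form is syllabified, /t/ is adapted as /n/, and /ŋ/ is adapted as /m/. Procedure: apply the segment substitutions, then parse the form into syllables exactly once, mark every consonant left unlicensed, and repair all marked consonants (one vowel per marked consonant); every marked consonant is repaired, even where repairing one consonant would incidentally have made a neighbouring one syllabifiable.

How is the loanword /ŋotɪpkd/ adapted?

monɪpkɪdɪ

Substitution: /ŋ/ → /m/, /t/ → /n/, giving /monɪpkd/.
Under (C)V(C), the unsyllabifiable consonants are /k/, /d/ (at most one coda consonant is licensed; onsets are limited to one consonant).
Each unlicensed consonant becomes the onset of a new syllable: /k/ → /kɪ/, /d/ → /dɪ/.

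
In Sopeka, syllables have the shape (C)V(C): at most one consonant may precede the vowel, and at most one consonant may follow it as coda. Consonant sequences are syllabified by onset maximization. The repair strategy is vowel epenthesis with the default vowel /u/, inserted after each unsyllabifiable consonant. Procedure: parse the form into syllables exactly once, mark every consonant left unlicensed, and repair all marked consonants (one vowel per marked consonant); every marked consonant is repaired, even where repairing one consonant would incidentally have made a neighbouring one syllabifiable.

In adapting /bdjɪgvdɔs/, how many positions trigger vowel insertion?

3

The unsyllabifiable consonants are /b/, /d/, /v/; each receives one epenthetic vowel.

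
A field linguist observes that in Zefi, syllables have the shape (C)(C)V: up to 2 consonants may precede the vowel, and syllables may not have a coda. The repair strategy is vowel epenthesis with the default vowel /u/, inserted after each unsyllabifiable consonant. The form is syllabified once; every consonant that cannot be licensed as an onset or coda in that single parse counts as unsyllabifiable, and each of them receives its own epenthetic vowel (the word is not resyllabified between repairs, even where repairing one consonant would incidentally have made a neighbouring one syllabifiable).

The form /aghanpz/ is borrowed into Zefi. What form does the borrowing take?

Under (C)(C)V, the unsyllabifiable consonants are /n/, /p/, /z/ (no codas are permitted; onsets may contain at most 2 consonants).
Inserting the epenthetic vowel yields /n/ → /nu/, /p/ → /pu/, /z/ → /zu/.

aghanupuzu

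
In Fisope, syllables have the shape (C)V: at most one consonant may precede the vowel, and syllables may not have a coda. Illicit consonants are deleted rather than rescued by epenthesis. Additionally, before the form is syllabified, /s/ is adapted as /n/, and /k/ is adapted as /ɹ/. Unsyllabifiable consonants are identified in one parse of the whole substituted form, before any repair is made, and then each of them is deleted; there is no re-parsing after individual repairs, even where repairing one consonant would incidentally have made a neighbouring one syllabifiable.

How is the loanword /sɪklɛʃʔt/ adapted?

Substitution: /s/ → /n/, /k/ → /ɹ/, giving /nɪɹlɛʃʔt/.
Under (C)V, the unsyllabifiable consonants are /ɹ/, /ʃ/, /ʔ/, /t/ (no codas are permitted; onsets are limited to one consonant).
Each unlicensed consonant is deleted: /ɹ/, /ʃ/, /ʔ/, /t/.

nɪlɛ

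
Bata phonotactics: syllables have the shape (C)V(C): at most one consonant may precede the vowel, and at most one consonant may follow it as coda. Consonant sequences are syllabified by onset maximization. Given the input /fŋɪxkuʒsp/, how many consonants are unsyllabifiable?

3

Under (C)V(C), the unsyllabifiable consonants are /f/, /s/, /p/ (at most one coda consonant is licensed; onsets are limited to one consonant).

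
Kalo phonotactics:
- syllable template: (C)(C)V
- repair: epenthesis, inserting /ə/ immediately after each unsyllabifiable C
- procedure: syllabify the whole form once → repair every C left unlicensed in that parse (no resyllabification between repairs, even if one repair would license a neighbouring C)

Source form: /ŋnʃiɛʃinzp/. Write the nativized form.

ŋənʃiɛʃinəzəpə

The consonants /ŋ/, /n/, /z/, /p/ cannot be parsed into a legal (C)(C)V syllable (no codas are permitted; onsets may contain at most 2 consonants).
Epenthesis after each stranded consonant: /ŋ/ → /ŋə/, /n/ → /nə/, /z/ → /zə/, /p/ → /pə/.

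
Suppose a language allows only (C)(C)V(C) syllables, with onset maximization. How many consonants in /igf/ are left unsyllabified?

Under (C)(C)V(C), the unsyllabifiable consonants are /f/ (at most one coda consonant is licensed; onsets may contain at most 2 consonants).

1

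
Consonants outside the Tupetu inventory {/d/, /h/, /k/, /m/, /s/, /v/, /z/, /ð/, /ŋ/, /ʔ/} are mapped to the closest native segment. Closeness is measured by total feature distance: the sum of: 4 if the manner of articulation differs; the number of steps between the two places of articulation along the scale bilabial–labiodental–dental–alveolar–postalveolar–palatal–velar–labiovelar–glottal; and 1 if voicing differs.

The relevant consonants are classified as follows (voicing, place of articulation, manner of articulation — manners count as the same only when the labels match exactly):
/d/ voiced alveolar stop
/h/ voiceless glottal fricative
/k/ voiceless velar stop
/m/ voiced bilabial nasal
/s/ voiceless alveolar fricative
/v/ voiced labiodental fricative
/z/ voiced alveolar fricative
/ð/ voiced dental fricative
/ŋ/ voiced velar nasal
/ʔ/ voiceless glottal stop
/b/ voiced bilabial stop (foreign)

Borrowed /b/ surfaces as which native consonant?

/d/ is closest: same manner (stop), place distance 3 (bilabial→alveolar), same voicing; total 3. Next closest is /m/ at distance 4.

d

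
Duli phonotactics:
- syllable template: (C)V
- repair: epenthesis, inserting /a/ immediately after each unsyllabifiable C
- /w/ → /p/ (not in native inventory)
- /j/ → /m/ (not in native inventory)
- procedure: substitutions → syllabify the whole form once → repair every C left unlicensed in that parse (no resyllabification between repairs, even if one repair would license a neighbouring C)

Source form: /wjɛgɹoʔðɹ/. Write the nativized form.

pamɛgaɹoʔaðaɹa

Substitution: /w/ → /p/, /j/ → /m/, giving /pmɛgɹoʔðɹ/.
Syllabifying with onset maximization leaves /p/, /g/, /ʔ/, /ð/, /ɹ/ stranded (no codas are permitted; onsets are limited to one consonant).
Each unlicensed consonant becomes the onset of a new syllable: /p/ → /pa/, /g/ → /ga/, /ʔ/ → /ʔa/, /ð/ → /ða/, /ɹ/ → /ɹa/.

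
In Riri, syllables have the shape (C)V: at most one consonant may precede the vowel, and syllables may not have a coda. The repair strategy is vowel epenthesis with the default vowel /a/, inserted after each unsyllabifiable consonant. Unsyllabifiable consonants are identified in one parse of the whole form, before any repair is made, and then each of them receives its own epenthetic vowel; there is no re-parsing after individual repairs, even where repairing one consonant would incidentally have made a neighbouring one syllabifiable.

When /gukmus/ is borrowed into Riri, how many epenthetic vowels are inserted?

The unsyllabifiable consonants are /k/, /s/; each receives one epenthetic vowel.

2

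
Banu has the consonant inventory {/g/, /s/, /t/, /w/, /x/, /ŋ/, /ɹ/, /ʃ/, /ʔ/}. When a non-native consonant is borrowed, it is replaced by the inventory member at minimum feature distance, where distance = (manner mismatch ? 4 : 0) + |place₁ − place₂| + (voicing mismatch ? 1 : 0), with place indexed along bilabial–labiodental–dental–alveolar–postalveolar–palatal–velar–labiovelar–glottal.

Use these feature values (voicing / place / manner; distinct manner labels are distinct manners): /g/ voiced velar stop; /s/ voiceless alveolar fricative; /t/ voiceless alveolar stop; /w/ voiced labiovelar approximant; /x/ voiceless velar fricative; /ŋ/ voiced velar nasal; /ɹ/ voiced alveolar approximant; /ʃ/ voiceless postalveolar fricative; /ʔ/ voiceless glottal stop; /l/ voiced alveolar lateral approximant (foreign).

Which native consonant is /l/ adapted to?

ɹ

/ɹ/ is closest: manner differs (lateral approximant→approximant, +4), place distance 0 (alveolar→alveolar), same voicing; total 4. Next closest is /s/ at distance 5.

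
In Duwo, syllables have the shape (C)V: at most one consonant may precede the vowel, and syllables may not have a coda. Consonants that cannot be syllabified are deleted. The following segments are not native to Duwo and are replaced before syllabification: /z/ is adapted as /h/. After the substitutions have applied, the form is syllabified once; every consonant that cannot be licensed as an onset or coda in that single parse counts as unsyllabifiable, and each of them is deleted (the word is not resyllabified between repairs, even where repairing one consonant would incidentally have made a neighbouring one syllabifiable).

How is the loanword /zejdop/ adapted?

Substitution: /z/ → /h/, giving /hejdop/.
Syllabifying with onset maximization leaves /j/, /p/ stranded (no codas are permitted; onsets are limited to one consonant).
Each unlicensed consonant is deleted: /j/, /p/.

hedo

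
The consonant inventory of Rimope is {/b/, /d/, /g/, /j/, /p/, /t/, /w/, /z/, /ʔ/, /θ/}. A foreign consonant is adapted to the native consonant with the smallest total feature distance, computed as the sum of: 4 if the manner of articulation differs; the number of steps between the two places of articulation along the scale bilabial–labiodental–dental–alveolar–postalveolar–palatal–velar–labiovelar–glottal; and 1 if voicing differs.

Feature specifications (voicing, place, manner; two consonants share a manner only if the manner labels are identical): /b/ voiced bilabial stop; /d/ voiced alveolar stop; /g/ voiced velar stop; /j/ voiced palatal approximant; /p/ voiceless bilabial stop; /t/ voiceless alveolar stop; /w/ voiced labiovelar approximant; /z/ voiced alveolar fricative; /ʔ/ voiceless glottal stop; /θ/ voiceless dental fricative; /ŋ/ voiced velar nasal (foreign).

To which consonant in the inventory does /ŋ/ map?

/g/ is closest: manner differs (nasal→stop, +4), place distance 0 (velar→velar), same voicing; total 4. Next closest is /j/ at distance 5.

g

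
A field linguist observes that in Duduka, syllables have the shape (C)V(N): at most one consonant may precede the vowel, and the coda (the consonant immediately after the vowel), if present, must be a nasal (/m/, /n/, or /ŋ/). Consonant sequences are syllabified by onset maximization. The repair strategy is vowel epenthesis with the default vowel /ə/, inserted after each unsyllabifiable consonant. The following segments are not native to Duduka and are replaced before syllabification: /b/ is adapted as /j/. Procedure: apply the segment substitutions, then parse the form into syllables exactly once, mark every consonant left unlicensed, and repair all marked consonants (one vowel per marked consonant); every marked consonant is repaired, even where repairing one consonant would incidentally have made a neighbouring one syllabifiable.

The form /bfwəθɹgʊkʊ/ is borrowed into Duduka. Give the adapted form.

Substitution: /b/ → /j/, giving /jfwəθɹgʊkʊ/.
The consonants /j/, /f/, /θ/, /ɹ/ cannot be parsed into a legal (C)V(N) syllable (only a nasal (/m/, /n/, or /ŋ/) is licensed in coda position; onsets are limited to one consonant).
Epenthesis after each stranded consonant: /j/ → /jə/, /f/ → /fə/, /θ/ → /θə/, /ɹ/ → /ɹə/.

jəfəwəθəɹəgʊkʊ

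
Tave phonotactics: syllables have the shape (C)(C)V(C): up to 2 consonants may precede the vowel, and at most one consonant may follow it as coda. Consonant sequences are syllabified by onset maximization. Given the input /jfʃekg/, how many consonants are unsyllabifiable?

2

Syllabifying with onset maximization leaves /j/, /g/ stranded (at most one coda consonant is licensed; onsets may contain at most 2 consonants).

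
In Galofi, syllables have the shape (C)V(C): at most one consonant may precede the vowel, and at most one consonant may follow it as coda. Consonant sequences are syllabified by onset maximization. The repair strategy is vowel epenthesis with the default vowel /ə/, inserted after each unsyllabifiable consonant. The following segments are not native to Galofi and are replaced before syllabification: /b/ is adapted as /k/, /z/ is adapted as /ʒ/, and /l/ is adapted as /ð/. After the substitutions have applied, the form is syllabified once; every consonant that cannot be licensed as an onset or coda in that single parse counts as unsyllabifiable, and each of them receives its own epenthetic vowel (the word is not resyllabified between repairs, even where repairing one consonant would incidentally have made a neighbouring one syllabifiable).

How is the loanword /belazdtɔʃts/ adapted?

keðaʒdətɔʃtəsə

Substitution: /b/ → /k/, /l/ → /ð/, /z/ → /ʒ/, giving /keðaʒdtɔʃts/.
Under (C)V(C), the unsyllabifiable consonants are /d/, /t/, /s/ (at most one coda consonant is licensed; onsets are limited to one consonant).
Epenthesis after each stranded consonant: /d/ → /də/, /t/ → /tə/, /s/ → /sə/.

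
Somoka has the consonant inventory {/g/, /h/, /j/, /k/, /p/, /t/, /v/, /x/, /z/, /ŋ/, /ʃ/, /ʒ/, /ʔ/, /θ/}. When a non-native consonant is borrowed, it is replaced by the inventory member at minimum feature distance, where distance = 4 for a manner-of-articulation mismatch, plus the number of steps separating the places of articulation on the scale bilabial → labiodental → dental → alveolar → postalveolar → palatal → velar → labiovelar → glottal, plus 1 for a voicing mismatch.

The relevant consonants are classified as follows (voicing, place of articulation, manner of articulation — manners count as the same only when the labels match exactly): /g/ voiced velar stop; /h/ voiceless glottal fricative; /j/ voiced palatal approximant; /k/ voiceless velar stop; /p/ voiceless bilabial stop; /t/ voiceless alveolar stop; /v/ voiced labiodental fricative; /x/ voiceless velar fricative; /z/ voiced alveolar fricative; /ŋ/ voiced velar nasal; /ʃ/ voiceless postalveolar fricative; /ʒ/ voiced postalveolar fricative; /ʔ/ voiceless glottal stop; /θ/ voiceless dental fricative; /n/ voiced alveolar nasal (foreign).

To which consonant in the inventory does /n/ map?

ŋ

/ŋ/ is closest: same manner (nasal), place distance 3 (alveolar→velar), same voicing; total 3. Next closest is /z/ at distance 4.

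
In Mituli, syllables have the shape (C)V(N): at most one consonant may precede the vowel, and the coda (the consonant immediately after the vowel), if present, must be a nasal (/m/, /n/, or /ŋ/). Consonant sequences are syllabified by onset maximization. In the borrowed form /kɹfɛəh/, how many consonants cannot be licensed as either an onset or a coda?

Under (C)V(N), the unsyllabifiable consonants are /k/, /ɹ/, /h/ (only a nasal (/m/, /n/, or /ŋ/) is licensed in coda position; onsets are limited to one consonant).

3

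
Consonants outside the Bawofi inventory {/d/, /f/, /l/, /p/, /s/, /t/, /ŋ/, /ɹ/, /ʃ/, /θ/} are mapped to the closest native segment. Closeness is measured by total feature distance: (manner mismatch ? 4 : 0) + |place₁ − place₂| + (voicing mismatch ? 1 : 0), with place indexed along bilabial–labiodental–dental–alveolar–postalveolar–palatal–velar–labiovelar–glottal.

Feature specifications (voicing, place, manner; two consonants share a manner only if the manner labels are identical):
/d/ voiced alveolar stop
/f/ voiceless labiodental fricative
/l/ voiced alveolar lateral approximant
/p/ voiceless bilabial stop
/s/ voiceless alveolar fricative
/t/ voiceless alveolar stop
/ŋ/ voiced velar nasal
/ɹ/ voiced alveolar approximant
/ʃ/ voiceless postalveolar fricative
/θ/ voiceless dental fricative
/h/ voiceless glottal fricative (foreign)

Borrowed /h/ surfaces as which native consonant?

/ʃ/ is closest: same manner (fricative), place distance 4 (glottal→postalveolar), same voicing; total 4. Next closest is /s/ at distance 5.

ʃ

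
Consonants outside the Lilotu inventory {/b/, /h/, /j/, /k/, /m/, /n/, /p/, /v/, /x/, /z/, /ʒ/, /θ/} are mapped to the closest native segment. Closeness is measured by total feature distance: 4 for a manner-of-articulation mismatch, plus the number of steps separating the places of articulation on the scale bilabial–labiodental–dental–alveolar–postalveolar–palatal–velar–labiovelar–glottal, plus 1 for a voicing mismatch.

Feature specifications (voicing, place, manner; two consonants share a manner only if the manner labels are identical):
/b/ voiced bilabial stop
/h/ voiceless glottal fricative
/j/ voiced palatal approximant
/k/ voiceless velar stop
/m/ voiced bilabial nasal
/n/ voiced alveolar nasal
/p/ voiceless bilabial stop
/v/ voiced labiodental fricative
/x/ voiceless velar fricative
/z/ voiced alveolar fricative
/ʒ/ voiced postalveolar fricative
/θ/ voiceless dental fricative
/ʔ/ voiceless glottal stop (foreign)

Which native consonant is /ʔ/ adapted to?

/k/ is closest: same manner (stop), place distance 2 (glottal→velar), same voicing; total 2. Next closest is /h/ at distance 4.

k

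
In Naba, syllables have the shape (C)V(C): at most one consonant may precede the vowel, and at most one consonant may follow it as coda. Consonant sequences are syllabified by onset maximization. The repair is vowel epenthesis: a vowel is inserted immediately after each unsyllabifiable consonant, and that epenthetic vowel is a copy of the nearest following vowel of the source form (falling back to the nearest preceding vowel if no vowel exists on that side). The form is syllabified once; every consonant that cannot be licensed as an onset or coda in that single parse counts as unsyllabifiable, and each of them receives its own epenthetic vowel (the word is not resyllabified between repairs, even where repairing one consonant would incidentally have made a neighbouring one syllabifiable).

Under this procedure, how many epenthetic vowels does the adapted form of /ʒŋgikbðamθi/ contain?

The unsyllabifiable consonants are /ʒ/, /ŋ/, /b/; each receives one epenthetic vowel.

3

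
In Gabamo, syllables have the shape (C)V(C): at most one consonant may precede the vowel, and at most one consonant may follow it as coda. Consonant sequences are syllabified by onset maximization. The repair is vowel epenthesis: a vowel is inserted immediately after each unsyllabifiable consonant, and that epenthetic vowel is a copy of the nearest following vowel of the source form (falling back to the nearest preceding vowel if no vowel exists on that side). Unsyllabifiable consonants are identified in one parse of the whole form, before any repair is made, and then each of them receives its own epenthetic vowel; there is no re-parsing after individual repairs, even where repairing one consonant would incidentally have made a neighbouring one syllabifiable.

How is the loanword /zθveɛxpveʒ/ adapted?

The consonants /z/, /θ/, /p/ cannot be parsed into a legal (C)V(C) syllable (at most one coda consonant is licensed; onsets are limited to one consonant).
Epenthesis after each stranded consonant: /z/ → /ze/, /θ/ → /θe/, /p/ → /pe/.

zeθeveɛxpeveʒ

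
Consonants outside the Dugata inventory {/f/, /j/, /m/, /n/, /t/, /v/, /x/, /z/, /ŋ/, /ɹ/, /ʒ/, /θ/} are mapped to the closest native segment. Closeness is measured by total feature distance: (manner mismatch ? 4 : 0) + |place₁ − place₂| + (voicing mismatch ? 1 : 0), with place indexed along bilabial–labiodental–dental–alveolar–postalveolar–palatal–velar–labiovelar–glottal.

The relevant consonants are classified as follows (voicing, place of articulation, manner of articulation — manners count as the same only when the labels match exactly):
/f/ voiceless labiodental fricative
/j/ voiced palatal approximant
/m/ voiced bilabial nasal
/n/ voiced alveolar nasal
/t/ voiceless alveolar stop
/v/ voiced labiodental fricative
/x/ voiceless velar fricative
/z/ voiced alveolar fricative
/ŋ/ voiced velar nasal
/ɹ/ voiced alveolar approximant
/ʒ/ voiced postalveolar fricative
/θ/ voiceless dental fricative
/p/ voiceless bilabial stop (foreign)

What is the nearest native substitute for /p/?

/t/ is closest: same manner (stop), place distance 3 (bilabial→alveolar), same voicing; total 3. Next closest is /f/ at distance 5.

t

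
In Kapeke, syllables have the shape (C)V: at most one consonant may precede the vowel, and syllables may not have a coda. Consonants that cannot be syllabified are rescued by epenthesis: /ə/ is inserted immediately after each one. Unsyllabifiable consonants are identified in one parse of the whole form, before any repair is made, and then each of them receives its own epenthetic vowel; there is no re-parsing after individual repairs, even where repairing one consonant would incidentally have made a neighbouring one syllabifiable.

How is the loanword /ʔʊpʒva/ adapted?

ʔʊpəʒəva

Syllabifying with onset maximization leaves /p/, /ʒ/ stranded (no codas are permitted; onsets are limited to one consonant).
Epenthesis after each stranded consonant: /p/ → /pə/, /ʒ/ → /ʒə/.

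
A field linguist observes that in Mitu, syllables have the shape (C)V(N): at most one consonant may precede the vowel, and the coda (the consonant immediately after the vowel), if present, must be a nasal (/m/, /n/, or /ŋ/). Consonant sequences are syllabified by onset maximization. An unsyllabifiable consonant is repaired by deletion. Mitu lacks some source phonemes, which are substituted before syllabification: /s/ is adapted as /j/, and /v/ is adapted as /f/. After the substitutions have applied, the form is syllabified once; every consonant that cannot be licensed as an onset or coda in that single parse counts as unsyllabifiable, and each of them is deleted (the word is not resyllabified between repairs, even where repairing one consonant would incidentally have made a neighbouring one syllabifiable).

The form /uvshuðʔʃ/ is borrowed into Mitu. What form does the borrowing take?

uhu

Substitution: /v/ → /f/, /s/ → /j/, giving /ufjhuðʔʃ/.
The consonants /f/, /j/, /ð/, /ʔ/, /ʃ/ cannot be parsed into a legal (C)V(N) syllable (only a nasal (/m/, /n/, or /ŋ/) is licensed in coda position; onsets are limited to one consonant).
Deletion applies to /f/, /j/, /ð/, /ʔ/, /ʃ/.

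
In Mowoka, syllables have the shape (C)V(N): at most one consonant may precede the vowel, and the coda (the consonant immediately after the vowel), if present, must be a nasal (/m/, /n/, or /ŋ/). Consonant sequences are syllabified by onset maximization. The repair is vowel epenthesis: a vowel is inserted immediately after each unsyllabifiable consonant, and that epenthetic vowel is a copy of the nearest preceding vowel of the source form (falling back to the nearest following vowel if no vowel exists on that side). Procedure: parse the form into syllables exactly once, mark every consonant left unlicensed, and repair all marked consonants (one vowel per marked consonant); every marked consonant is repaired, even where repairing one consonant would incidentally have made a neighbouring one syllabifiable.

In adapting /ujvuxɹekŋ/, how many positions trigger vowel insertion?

4

The unsyllabifiable consonants are /j/, /x/, /k/, /ŋ/; each receives one epenthetic vowel.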